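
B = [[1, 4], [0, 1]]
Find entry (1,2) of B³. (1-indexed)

B = I + N where N = [[0, 4], [0, 0]] is strictly upper-triangular, so N² = 0.
(I + N)³ = I + 3·N = [[1, 12], [0, 1]].

12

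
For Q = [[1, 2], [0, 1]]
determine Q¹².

Q = I + N where N = [[0, 2], [0, 0]] is strictly upper-triangular, so N² = 0.
(I + N)¹² = I + 12·N = [[1, 24], [0, 1]].

[[1, 24], [0, 1]]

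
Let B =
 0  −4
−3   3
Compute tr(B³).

B² = [[12, −12], [−9, 21]]
B³ = [[36, −84], [−63, 99]]

135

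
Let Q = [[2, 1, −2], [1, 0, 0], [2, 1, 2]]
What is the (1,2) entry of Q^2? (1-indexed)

0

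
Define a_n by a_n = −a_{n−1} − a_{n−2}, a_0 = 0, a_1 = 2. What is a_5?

−2

With companion matrix C = [[−1, −1], [1, 0]], [a_n, a_{n−1}]ᵀ = C·[a_{n−1}, a_{n−2}]ᵀ, so [a_5, a_4]ᵀ = C^4·[a_1, a_0]ᵀ.
C^4 = [[−1, −1], [1, 0]], giving [a_5, a_4]ᵀ = [[−2], [2]].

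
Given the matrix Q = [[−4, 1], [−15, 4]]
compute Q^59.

[[−4, 1], [−15, 4]]

Q² = I (check: tr Q = 0 and det Q = −1), so Q^59 = Q since 59 is odd.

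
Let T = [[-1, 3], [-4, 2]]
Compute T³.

[[-1, -27], [36, -28]]

T² = [[-11, 3], [-4, -8]]
T³ = [[-1, -27], [36, -28]]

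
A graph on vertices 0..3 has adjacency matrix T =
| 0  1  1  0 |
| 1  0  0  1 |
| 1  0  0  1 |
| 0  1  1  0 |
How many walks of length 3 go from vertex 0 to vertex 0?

The number of length-3 walks from vertex 0 to vertex 0 is entry (0,0) of T³, where T is the adjacency matrix.
T² = [[2, 0, 0, 2], [0, 2, 2, 0], [0, 2, 2, 0], [2, 0, 0, 2]]
T³ = [[0, 4, 4, 0], [4, 0, 0, 4], [4, 0, 0, 4], [0, 4, 4, 0]]

0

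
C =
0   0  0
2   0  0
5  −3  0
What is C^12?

[[0, 0, 0], [0, 0, 0], [0, 0, 0]]

C is strictly triangular, hence nilpotent: C^3 = 0, so C^12 = 0.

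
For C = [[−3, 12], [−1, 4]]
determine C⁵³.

[[−3, 12], [−1, 4]]

C² = C (a projection; rank 1, trace 1), so C⁵³ = C.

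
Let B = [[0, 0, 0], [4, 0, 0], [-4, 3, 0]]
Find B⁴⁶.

B is strictly triangular, hence nilpotent: B³ = 0, so B⁴⁶ = 0.

[[0, 0, 0], [0, 0, 0], [0, 0, 0]]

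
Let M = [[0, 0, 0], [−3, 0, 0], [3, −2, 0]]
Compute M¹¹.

[[0, 0, 0], [0, 0, 0], [0, 0, 0]]

M is strictly triangular, hence nilpotent: M³ = 0, so M¹¹ = 0.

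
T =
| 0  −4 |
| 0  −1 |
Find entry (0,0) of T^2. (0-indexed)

0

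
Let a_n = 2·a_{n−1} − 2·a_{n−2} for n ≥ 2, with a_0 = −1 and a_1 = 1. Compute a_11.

96

With companion matrix M = [[2, −2], [1, 0]], [a_n, a_{n−1}]ᵀ = M·[a_{n−1}, a_{n−2}]ᵀ, so [a_11, a_10]ᵀ = M¹⁰·[a_1, a_0]ᵀ.
M¹⁰ = [[32, −64], [32, −32]], giving [a_11, a_10]ᵀ = [[96], [64]].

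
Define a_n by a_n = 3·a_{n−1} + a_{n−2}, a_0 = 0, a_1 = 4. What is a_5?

436

With companion matrix M = [[3, 1], [1, 0]], [a_n, a_{n−1}]ᵀ = M·[a_{n−1}, a_{n−2}]ᵀ, so [a_5, a_4]ᵀ = M⁴·[a_1, a_0]ᵀ.
M⁴ = [[109, 33], [33, 10]], giving [a_5, a_4]ᵀ = [[436], [132]].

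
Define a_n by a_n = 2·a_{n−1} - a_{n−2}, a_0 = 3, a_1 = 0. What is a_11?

With companion matrix T = [[2, -1], [1, 0]], [a_n, a_{n−1}]ᵀ = T·[a_{n−1}, a_{n−2}]ᵀ, so [a_11, a_10]ᵀ = T¹⁰·[a_1, a_0]ᵀ.
T¹⁰ = [[11, -10], [10, -9]], giving [a_11, a_10]ᵀ = [[-30], [-27]].

-30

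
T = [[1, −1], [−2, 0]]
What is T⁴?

[[11, −5], [−10, 6]]

T² = [[3, −1], [−2, 2]]
T³ = [[5, −3], [−6, 2]]
T⁴ = [[11, −5], [−10, 6]]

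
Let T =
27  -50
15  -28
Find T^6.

tr T = -1 and det T = -6, so the characteristic polynomial is λ² − (-1)λ + (-6) with roots -3 and 2.
Eigenvectors give P = [[-5, 2], [-3, 1]] with P⁻¹ = [[1, -2], [3, -5]], and T = P·diag(-3, 2)·P⁻¹.
Then T^6 = P·diag(729, 64)·P⁻¹ = [[-3645, 128], [-2187, 64]] · [[1, -2], [3, -5]] = [[-3261, 6650], [-1995, 4054]].

[[-3261, 6650], [-1995, 4054]]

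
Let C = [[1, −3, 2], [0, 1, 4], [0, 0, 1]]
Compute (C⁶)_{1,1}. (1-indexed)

1

C = I + N where N = [[0, −3, 2], [0, 0, 4], [0, 0, 0]] is strictly upper-triangular, so N³ = 0.
(I + N)⁶ = I + 6·N + 15·N² = [[1, −18, −168], [0, 1, 24], [0, 0, 1]].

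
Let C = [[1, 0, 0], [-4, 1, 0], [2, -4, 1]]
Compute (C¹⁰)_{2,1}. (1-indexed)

C = I + N where N = [[0, 0, 0], [-4, 0, 0], [2, -4, 0]] is strictly lower-triangular, so N³ = 0.
(I + N)¹⁰ = I + 10·N + 45·N² = [[1, 0, 0], [-40, 1, 0], [740, -40, 1]].

-40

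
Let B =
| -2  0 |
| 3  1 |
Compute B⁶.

tr B = -1 and det B = -2, so the characteristic polynomial is λ² − (-1)λ + (-2) with roots 1 and -2.
Eigenvectors give P = [[0, -1], [1, 1]] with P⁻¹ = [[1, 1], [-1, 0]], and B = P·diag(1, -2)·P⁻¹.
Then B⁶ = P·diag(1, 64)·P⁻¹ = [[0, -64], [1, 64]] · [[1, 1], [-1, 0]] = [[64, 0], [-63, 1]].

[[64, 0], [-63, 1]]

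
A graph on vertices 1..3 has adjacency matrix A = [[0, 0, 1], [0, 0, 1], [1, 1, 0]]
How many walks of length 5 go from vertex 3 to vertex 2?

The number of length-5 walks from vertex 3 to vertex 2 is entry (3,2) of A⁵, where A is the adjacency matrix.
A² = [[1, 1, 0], [1, 1, 0], [0, 0, 2]]
A³ = [[0, 0, 2], [0, 0, 2], [2, 2, 0]]
A⁴ = [[2, 2, 0], [2, 2, 0], [0, 0, 4]]
A⁵ = [[0, 0, 4], [0, 0, 4], [4, 4, 0]]

4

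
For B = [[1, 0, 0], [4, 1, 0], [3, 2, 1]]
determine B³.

B = I + N where N = [[0, 0, 0], [4, 0, 0], [3, 2, 0]] is strictly lower-triangular, so N³ = 0.
(I + N)³ = I + 3·N + 3·N² = [[1, 0, 0], [12, 1, 0], [33, 6, 1]].

[[1, 0, 0], [12, 1, 0], [33, 6, 1]]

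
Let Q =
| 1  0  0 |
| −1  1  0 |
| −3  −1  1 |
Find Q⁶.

[[1, 0, 0], [−6, 1, 0], [−3, −6, 1]]

Q = I + N where N = [[0, 0, 0], [−1, 0, 0], [−3, −1, 0]] is strictly lower-triangular, so N³ = 0.
(I + N)⁶ = I + 6·N + 15·N² = [[1, 0, 0], [−6, 1, 0], [−3, −6, 1]].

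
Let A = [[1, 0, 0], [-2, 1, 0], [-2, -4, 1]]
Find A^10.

A = I + N where N = [[0, 0, 0], [-2, 0, 0], [-2, -4, 0]] is strictly lower-triangular, so N^3 = 0.
(I + N)^10 = I + 10·N + 45·N^2 = [[1, 0, 0], [-20, 1, 0], [340, -40, 1]].

[[1, 0, 0], [-20, 1, 0], [340, -40, 1]]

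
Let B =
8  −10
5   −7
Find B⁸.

[[12866, −12610], [6305, −6049]]

tr B = 1 and det B = −6, so the characteristic polynomial is λ² − (1)λ + (−6) with roots 3 and −2.
Eigenvectors give P = [[2, 1], [1, 1]] with P⁻¹ = [[1, −1], [−1, 2]], and B = P·diag(3, −2)·P⁻¹.
Then B⁸ = P·diag(6561, 256)·P⁻¹ = [[13122, 256], [6561, 256]] · [[1, −1], [−1, 2]] = [[12866, −12610], [6305, −6049]].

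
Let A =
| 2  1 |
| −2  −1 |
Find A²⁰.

[[2, 1], [−2, −1]]

A² = A (a projection; rank 1, trace 1), so A²⁰ = A.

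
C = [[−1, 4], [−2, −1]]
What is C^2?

[[−7, −8], [4, −7]]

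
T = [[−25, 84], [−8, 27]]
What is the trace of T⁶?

730

tr T = 2 and det T = −3, so the characteristic polynomial is λ² − (2)λ + (−3) with roots −1 and 3.
Eigenvectors give P = [[−7, 3], [−2, 1]] with P⁻¹ = [[−1, 3], [−2, 7]], and T = P·diag(−1, 3)·P⁻¹.
Then T⁶ = P·diag(1, 729)·P⁻¹ = [[−7, 2187], [−2, 729]] · [[−1, 3], [−2, 7]] = [[−4367, 15288], [−1456, 5097]].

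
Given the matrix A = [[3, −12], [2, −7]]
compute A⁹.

tr A = −4 and det A = 3, so the characteristic polynomial is λ² − (−4)λ + (3) with roots −3 and −1.
Eigenvectors give P = [[2, −3], [1, −1]] with P⁻¹ = [[−1, 3], [−1, 2]], and A = P·diag(−3, −1)·P⁻¹.
Then A⁹ = P·diag(−19683, −1)·P⁻¹ = [[−39366, 3], [−19683, 1]] · [[−1, 3], [−1, 2]] = [[39363, −118092], [19682, −59047]].

[[39363, −118092], [19682, −59047]]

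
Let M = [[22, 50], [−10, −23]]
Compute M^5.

[[1132, 2750], [−550, −1343]]

tr M = −1 and det M = −6, so the characteristic polynomial is λ² − (−1)λ + (−6) with roots 2 and −3.
Eigenvectors give P = [[5, −2], [−2, 1]] with P⁻¹ = [[1, 2], [2, 5]], and M = P·diag(2, −3)·P⁻¹.
Then M^5 = P·diag(32, −243)·P⁻¹ = [[160, 486], [−64, −243]] · [[1, 2], [2, 5]] = [[1132, 2750], [−550, −1343]].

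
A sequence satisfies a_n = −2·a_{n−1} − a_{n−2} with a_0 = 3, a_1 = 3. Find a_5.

27

With companion matrix C = [[−2, −1], [1, 0]], [a_n, a_{n−1}]ᵀ = C·[a_{n−1}, a_{n−2}]ᵀ, so [a_5, a_4]ᵀ = C⁴·[a_1, a_0]ᵀ.
C⁴ = [[5, 4], [−4, −3]], giving [a_5, a_4]ᵀ = [[27], [−21]].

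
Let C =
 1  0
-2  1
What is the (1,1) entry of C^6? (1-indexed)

1

C = I + N where N = [[0, 0], [-2, 0]] is strictly lower-triangular, so N^2 = 0.
(I + N)^6 = I + 6·N = [[1, 0], [-12, 1]].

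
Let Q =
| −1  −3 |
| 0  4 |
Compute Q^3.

Q^2 = [[1, −9], [0, 16]]
Q^3 = [[−1, −39], [0, 64]]

[[−1, −39], [0, 64]]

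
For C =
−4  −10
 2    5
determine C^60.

C² = C (a projection; rank 1, trace 1), so C^60 = C.

[[−4, −10], [2, 5]]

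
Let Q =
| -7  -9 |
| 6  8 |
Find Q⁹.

tr Q = 1 and det Q = -2, so the characteristic polynomial is λ² − (1)λ + (-2) with roots 2 and -1.
Eigenvectors give P = [[-1, 3], [1, -2]] with P⁻¹ = [[2, 3], [1, 1]], and Q = P·diag(2, -1)·P⁻¹.
Then Q⁹ = P·diag(512, -1)·P⁻¹ = [[-512, -3], [512, 2]] · [[2, 3], [1, 1]] = [[-1027, -1539], [1026, 1538]].

[[-1027, -1539], [1026, 1538]]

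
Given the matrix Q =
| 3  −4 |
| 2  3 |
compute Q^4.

[[−287, −48], [24, −287]]

Q^2 = [[1, −24], [12, 1]]
Q^3 = [[−45, −76], [38, −45]]
Q^4 = [[−287, −48], [24, −287]]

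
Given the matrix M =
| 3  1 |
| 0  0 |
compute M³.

M² = [[9, 3], [0, 0]]
M³ = [[27, 9], [0, 0]]

[[27, 9], [0, 0]]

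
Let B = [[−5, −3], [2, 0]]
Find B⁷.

[[−6305, −6177], [4118, 3990]]

tr B = −5 and det B = 6, so the characteristic polynomial is λ² − (−5)λ + (6) with roots −3 and −2.
Eigenvectors give P = [[3, −1], [−2, 1]] with P⁻¹ = [[1, 1], [2, 3]], and B = P·diag(−3, −2)·P⁻¹.
Then B⁷ = P·diag(−2187, −128)·P⁻¹ = [[−6561, 128], [4374, −128]] · [[1, 1], [2, 3]] = [[−6305, −6177], [4118, 3990]].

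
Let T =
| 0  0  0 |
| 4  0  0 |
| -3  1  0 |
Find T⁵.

[[0, 0, 0], [0, 0, 0], [0, 0, 0]]

T is strictly triangular, hence nilpotent: T³ = 0, so T⁵ = 0.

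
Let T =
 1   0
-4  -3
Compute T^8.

tr T = -2 and det T = -3, so the characteristic polynomial is λ² − (-2)λ + (-3) with roots 1 and -3.
Eigenvectors give P = [[-1, 0], [1, 1]] with P⁻¹ = [[-1, 0], [1, 1]], and T = P·diag(1, -3)·P⁻¹.
Then T^8 = P·diag(1, 6561)·P⁻¹ = [[-1, 0], [1, 6561]] · [[-1, 0], [1, 1]] = [[1, 0], [6560, 6561]].

[[1, 0], [6560, 6561]]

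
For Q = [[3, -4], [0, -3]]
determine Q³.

Q² = [[9, 0], [0, 9]]
Q³ = [[27, -36], [0, -27]]

[[27, -36], [0, -27]]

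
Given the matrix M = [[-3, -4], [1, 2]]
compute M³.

M² = [[5, 4], [-1, 0]]
M³ = [[-11, -12], [3, 4]]

[[-11, -12], [3, 4]]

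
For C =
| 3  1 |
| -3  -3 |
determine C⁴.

[[36, 0], [0, 36]]

C² = [[6, 0], [0, 6]]
C³ = [[18, 6], [-18, -18]]
C⁴ = [[36, 0], [0, 36]]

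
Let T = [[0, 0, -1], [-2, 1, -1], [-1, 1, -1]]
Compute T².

[[1, -1, 1], [-1, 0, 2], [-1, 0, 1]]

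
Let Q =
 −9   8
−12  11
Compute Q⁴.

[[−159, 160], [−240, 241]]

tr Q = 2 and det Q = −3, so the characteristic polynomial is λ² − (2)λ + (−3) with roots 3 and −1.
Eigenvectors give P = [[2, −1], [3, −1]] with P⁻¹ = [[−1, 1], [−3, 2]], and Q = P·diag(3, −1)·P⁻¹.
Then Q⁴ = P·diag(81, 1)·P⁻¹ = [[162, −1], [243, −1]] · [[−1, 1], [−3, 2]] = [[−159, 160], [−240, 241]].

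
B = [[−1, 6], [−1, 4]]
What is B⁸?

[[−509, 1530], [−255, 766]]

tr B = 3 and det B = 2, so the characteristic polynomial is λ² − (3)λ + (2) with roots 2 and 1.
Eigenvectors give P = [[−2, 3], [−1, 1]] with P⁻¹ = [[1, −3], [1, −2]], and B = P·diag(2, 1)·P⁻¹.
Then B⁸ = P·diag(256, 1)·P⁻¹ = [[−512, 3], [−256, 1]] · [[1, −3], [1, −2]] = [[−509, 1530], [−255, 766]].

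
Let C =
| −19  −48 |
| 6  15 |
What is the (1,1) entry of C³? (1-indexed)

−235

tr C = −4 and det C = 3, so the characteristic polynomial is λ² − (−4)λ + (3) with roots −1 and −3.
Eigenvectors give P = [[−8, −3], [3, 1]] with P⁻¹ = [[1, 3], [−3, −8]], and C = P·diag(−1, −3)·P⁻¹.
Then C³ = P·diag(−1, −27)·P⁻¹ = [[8, 81], [−3, −27]] · [[1, 3], [−3, −8]] = [[−235, −624], [78, 207]].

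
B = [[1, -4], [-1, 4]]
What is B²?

[[5, -20], [-5, 20]]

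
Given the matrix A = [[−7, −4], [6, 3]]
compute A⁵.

[[−727, −484], [726, 483]]

tr A = −4 and det A = 3, so the characteristic polynomial is λ² − (−4)λ + (3) with roots −1 and −3.
Eigenvectors give P = [[−2, −1], [3, 1]] with P⁻¹ = [[1, 1], [−3, −2]], and A = P·diag(−1, −3)·P⁻¹.
Then A⁵ = P·diag(−1, −243)·P⁻¹ = [[2, 243], [−3, −243]] · [[1, 1], [−3, −2]] = [[−727, −484], [726, 483]].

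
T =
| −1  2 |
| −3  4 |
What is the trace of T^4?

17

tr T = 3 and det T = 2, so the characteristic polynomial is λ² − (3)λ + (2) with roots 1 and 2.
Eigenvectors give P = [[1, −2], [1, −3]] with P⁻¹ = [[3, −2], [1, −1]], and T = P·diag(1, 2)·P⁻¹.
Then T^4 = P·diag(1, 16)·P⁻¹ = [[1, −32], [1, −48]] · [[3, −2], [1, −1]] = [[−29, 30], [−45, 46]].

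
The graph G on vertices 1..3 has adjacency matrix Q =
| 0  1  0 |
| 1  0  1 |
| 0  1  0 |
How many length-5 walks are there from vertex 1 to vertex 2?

The number of length-5 walks from vertex 1 to vertex 2 is entry (1,2) of Q⁵, where Q is the adjacency matrix.
Q² = [[1, 0, 1], [0, 2, 0], [1, 0, 1]]
Q³ = [[0, 2, 0], [2, 0, 2], [0, 2, 0]]
Q⁴ = [[2, 0, 2], [0, 4, 0], [2, 0, 2]]
Q⁵ = [[0, 4, 0], [4, 0, 4], [0, 4, 0]]

4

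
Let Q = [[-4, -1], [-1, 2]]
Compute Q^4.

Q^2 = [[17, 2], [2, 5]]
Q^3 = [[-70, -13], [-13, 8]]
Q^4 = [[293, 44], [44, 29]]

[[293, 44], [44, 29]]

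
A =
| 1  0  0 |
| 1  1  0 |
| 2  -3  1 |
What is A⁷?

A = I + N where N = [[0, 0, 0], [1, 0, 0], [2, -3, 0]] is strictly lower-triangular, so N³ = 0.
(I + N)⁷ = I + 7·N + 21·N² = [[1, 0, 0], [7, 1, 0], [-49, -21, 1]].

[[1, 0, 0], [7, 1, 0], [-49, -21, 1]]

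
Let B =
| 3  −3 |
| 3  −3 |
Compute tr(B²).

0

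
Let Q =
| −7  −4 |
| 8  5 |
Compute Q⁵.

tr Q = −2 and det Q = −3, so the characteristic polynomial is λ² − (−2)λ + (−3) with roots −3 and 1.
Eigenvectors give P = [[1, 1], [−1, −2]] with P⁻¹ = [[2, 1], [−1, −1]], and Q = P·diag(−3, 1)·P⁻¹.
Then Q⁵ = P·diag(−243, 1)·P⁻¹ = [[−243, 1], [243, −2]] · [[2, 1], [−1, −1]] = [[−487, −244], [488, 245]].

[[−487, −244], [488, 245]]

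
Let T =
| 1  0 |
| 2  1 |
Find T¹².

[[1, 0], [24, 1]]

T = I + N where N = [[0, 0], [2, 0]] is strictly lower-triangular, so N² = 0.
(I + N)¹² = I + 12·N = [[1, 0], [24, 1]].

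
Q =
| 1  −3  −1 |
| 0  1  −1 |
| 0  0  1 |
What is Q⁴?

Q = I + N where N = [[0, −3, −1], [0, 0, −1], [0, 0, 0]] is strictly upper-triangular, so N³ = 0.
(I + N)⁴ = I + 4·N + 6·N² = [[1, −12, 14], [0, 1, −4], [0, 0, 1]].

[[1, −12, 14], [0, 1, −4], [0, 0, 1]]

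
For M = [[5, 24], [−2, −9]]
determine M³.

tr M = −4 and det M = 3, so the characteristic polynomial is λ² − (−4)λ + (3) with roots −1 and −3.
Eigenvectors give P = [[4, −3], [−1, 1]] with P⁻¹ = [[1, 3], [1, 4]], and M = P·diag(−1, −3)·P⁻¹.
Then M³ = P·diag(−1, −27)·P⁻¹ = [[−4, 81], [1, −27]] · [[1, 3], [1, 4]] = [[77, 312], [−26, −105]].

[[77, 312], [−26, −105]]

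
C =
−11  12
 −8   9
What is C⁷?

tr C = −2 and det C = −3, so the characteristic polynomial is λ² − (−2)λ + (−3) with roots −3 and 1.
Eigenvectors give P = [[3, 1], [2, 1]] with P⁻¹ = [[1, −1], [−2, 3]], and C = P·diag(−3, 1)·P⁻¹.
Then C⁷ = P·diag(−2187, 1)·P⁻¹ = [[−6561, 1], [−4374, 1]] · [[1, −1], [−2, 3]] = [[−6563, 6564], [−4376, 4377]].

[[−6563, 6564], [−4376, 4377]]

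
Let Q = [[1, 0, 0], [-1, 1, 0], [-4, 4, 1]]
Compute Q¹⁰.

[[1, 0, 0], [-10, 1, 0], [-220, 40, 1]]

Q = I + N where N = [[0, 0, 0], [-1, 0, 0], [-4, 4, 0]] is strictly lower-triangular, so N³ = 0.
(I + N)¹⁰ = I + 10·N + 45·N² = [[1, 0, 0], [-10, 1, 0], [-220, 40, 1]].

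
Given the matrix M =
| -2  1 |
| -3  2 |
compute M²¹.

M² = I (check: tr M = 0 and det M = -1), so M²¹ = M since 21 is odd.

[[-2, 1], [-3, 2]]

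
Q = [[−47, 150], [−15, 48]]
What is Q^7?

[[−20963, 69450], [−6945, 23022]]

tr Q = 1 and det Q = −6, so the characteristic polynomial is λ² − (1)λ + (−6) with roots −2 and 3.
Eigenvectors give P = [[10, 3], [3, 1]] with P⁻¹ = [[1, −3], [−3, 10]], and Q = P·diag(−2, 3)·P⁻¹.
Then Q^7 = P·diag(−128, 2187)·P⁻¹ = [[−1280, 6561], [−384, 2187]] · [[1, −3], [−3, 10]] = [[−20963, 69450], [−6945, 23022]].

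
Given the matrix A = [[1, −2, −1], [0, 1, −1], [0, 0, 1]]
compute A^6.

A = I + N where N = [[0, −2, −1], [0, 0, −1], [0, 0, 0]] is strictly upper-triangular, so N^3 = 0.
(I + N)^6 = I + 6·N + 15·N^2 = [[1, −12, 24], [0, 1, −6], [0, 0, 1]].

[[1, −12, 24], [0, 1, −6], [0, 0, 1]]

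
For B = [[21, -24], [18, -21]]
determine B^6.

tr B = 0 and det B = -9, so the characteristic polynomial is λ² − (0)λ + (-9) with roots -3 and 3.
Eigenvectors give P = [[1, 4], [1, 3]] with P⁻¹ = [[-3, 4], [1, -1]], and B = P·diag(-3, 3)·P⁻¹.
Then B^6 = P·diag(729, 729)·P⁻¹ = [[729, 2916], [729, 2187]] · [[-3, 4], [1, -1]] = [[729, 0], [0, 729]].

[[729, 0], [0, 729]]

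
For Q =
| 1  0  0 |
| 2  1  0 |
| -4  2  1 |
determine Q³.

[[1, 0, 0], [6, 1, 0], [0, 6, 1]]

Q = I + N where N = [[0, 0, 0], [2, 0, 0], [-4, 2, 0]] is strictly lower-triangular, so N³ = 0.
(I + N)³ = I + 3·N + 3·N² = [[1, 0, 0], [6, 1, 0], [0, 6, 1]].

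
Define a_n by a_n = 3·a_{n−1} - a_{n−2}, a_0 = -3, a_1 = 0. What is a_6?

With companion matrix M = [[3, -1], [1, 0]], [a_n, a_{n−1}]ᵀ = M·[a_{n−1}, a_{n−2}]ᵀ, so [a_6, a_5]ᵀ = M⁵·[a_1, a_0]ᵀ.
M⁵ = [[144, -55], [55, -21]], giving [a_6, a_5]ᵀ = [[165], [63]].

165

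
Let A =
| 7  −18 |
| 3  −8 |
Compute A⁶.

[[−125, 378], [−63, 190]]

tr A = −1 and det A = −2, so the characteristic polynomial is λ² − (−1)λ + (−2) with roots 1 and −2.
Eigenvectors give P = [[3, −2], [1, −1]] with P⁻¹ = [[1, −2], [1, −3]], and A = P·diag(1, −2)·P⁻¹.
Then A⁶ = P·diag(1, 64)·P⁻¹ = [[3, −128], [1, −64]] · [[1, −2], [1, −3]] = [[−125, 378], [−63, 190]].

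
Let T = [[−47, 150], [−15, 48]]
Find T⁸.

tr T = 1 and det T = −6, so the characteristic polynomial is λ² − (1)λ + (−6) with roots 3 and −2.
Eigenvectors give P = [[3, 10], [1, 3]] with P⁻¹ = [[−3, 10], [1, −3]], and T = P·diag(3, −2)·P⁻¹.
Then T⁸ = P·diag(6561, 256)·P⁻¹ = [[19683, 2560], [6561, 768]] · [[−3, 10], [1, −3]] = [[−56489, 189150], [−18915, 63306]].

[[−56489, 189150], [−18915, 63306]]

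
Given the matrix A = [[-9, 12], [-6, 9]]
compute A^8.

[[6561, 0], [0, 6561]]

tr A = 0 and det A = -9, so the characteristic polynomial is λ² − (0)λ + (-9) with roots -3 and 3.
Eigenvectors give P = [[2, 1], [1, 1]] with P⁻¹ = [[1, -1], [-1, 2]], and A = P·diag(-3, 3)·P⁻¹.
Then A^8 = P·diag(6561, 6561)·P⁻¹ = [[13122, 6561], [6561, 6561]] · [[1, -1], [-1, 2]] = [[6561, 0], [0, 6561]].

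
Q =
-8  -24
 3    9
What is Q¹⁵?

[[-8, -24], [3, 9]]

Q² = Q (a projection; rank 1, trace 1), so Q¹⁵ = Q.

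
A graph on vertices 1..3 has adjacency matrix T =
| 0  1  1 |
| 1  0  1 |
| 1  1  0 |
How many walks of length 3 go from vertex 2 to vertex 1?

The number of length-3 walks from vertex 2 to vertex 1 is entry (2,1) of T^3, where T is the adjacency matrix.
T^2 = [[2, 1, 1], [1, 2, 1], [1, 1, 2]]
T^3 = [[2, 3, 3], [3, 2, 3], [3, 3, 2]]

3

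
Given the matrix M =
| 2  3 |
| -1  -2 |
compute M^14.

M² = I (check: tr M = 0 and det M = -1), so M^14 = I since 14 is even.

[[1, 0], [0, 1]]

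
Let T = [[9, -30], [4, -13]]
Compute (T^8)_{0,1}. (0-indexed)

tr T = -4 and det T = 3, so the characteristic polynomial is λ² − (-4)λ + (3) with roots -3 and -1.
Eigenvectors give P = [[-5, 3], [-2, 1]] with P⁻¹ = [[1, -3], [2, -5]], and T = P·diag(-3, -1)·P⁻¹.
Then T^8 = P·diag(6561, 1)·P⁻¹ = [[-32805, 3], [-13122, 1]] · [[1, -3], [2, -5]] = [[-32799, 98400], [-13120, 39361]].

98400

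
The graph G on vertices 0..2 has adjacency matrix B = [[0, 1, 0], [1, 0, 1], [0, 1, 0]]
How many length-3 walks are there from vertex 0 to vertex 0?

0

The number of length-3 walks from vertex 0 to vertex 0 is entry (0,0) of B³, where B is the adjacency matrix.
B² = [[1, 0, 1], [0, 2, 0], [1, 0, 1]]
B³ = [[0, 2, 0], [2, 0, 2], [0, 2, 0]]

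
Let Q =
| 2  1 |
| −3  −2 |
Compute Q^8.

[[1, 0], [0, 1]]

Q² = I (check: tr Q = 0 and det Q = −1), so Q^8 = I since 8 is even.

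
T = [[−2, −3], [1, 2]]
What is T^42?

[[1, 0], [0, 1]]

T² = I (check: tr T = 0 and det T = −1), so T^42 = I since 42 is even.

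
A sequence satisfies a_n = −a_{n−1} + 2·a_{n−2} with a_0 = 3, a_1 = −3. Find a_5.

With companion matrix C = [[−1, 2], [1, 0]], [a_n, a_{n−1}]ᵀ = C·[a_{n−1}, a_{n−2}]ᵀ, so [a_5, a_4]ᵀ = C⁴·[a_1, a_0]ᵀ.
C⁴ = [[11, −10], [−5, 6]], giving [a_5, a_4]ᵀ = [[−63], [33]].

−63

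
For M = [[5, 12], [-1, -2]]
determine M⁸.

tr M = 3 and det M = 2, so the characteristic polynomial is λ² − (3)λ + (2) with roots 1 and 2.
Eigenvectors give P = [[-3, 4], [1, -1]] with P⁻¹ = [[1, 4], [1, 3]], and M = P·diag(1, 2)·P⁻¹.
Then M⁸ = P·diag(1, 256)·P⁻¹ = [[-3, 1024], [1, -256]] · [[1, 4], [1, 3]] = [[1021, 3060], [-255, -764]].

[[1021, 3060], [-255, -764]]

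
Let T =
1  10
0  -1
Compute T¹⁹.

[[1, 10], [0, -1]]

T² = I (check: tr T = 0 and det T = -1), so T¹⁹ = T since 19 is odd.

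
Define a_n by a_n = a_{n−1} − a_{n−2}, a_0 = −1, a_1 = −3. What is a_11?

2

With companion matrix Q = [[1, −1], [1, 0]], [a_n, a_{n−1}]ᵀ = Q·[a_{n−1}, a_{n−2}]ᵀ, so [a_11, a_10]ᵀ = Q¹⁰·[a_1, a_0]ᵀ.
Q¹⁰ = [[−1, 1], [−1, 0]], giving [a_11, a_10]ᵀ = [[2], [3]].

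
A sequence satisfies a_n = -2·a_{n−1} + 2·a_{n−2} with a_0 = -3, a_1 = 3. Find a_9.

12720

With companion matrix B = [[-2, 2], [1, 0]], [a_n, a_{n−1}]ᵀ = B·[a_{n−1}, a_{n−2}]ᵀ, so [a_9, a_8]ᵀ = B^8·[a_1, a_0]ᵀ.
B^8 = [[2448, -1792], [-896, 656]], giving [a_9, a_8]ᵀ = [[12720], [-4656]].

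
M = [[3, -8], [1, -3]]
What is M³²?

[[1, 0], [0, 1]]

M² = I (check: tr M = 0 and det M = -1), so M³² = I since 32 is even.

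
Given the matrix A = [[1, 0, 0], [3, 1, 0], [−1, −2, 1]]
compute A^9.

A = I + N where N = [[0, 0, 0], [3, 0, 0], [−1, −2, 0]] is strictly lower-triangular, so N^3 = 0.
(I + N)^9 = I + 9·N + 36·N^2 = [[1, 0, 0], [27, 1, 0], [−225, −18, 1]].

[[1, 0, 0], [27, 1, 0], [−225, −18, 1]]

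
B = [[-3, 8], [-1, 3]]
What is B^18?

B² = I (check: tr B = 0 and det B = -1), so B^18 = I since 18 is even.

[[1, 0], [0, 1]]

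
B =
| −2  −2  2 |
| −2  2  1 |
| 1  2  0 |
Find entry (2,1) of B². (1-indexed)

1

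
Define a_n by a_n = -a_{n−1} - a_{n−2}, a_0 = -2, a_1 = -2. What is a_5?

4

With companion matrix C = [[-1, -1], [1, 0]], [a_n, a_{n−1}]ᵀ = C·[a_{n−1}, a_{n−2}]ᵀ, so [a_5, a_4]ᵀ = C^4·[a_1, a_0]ᵀ.
C^4 = [[-1, -1], [1, 0]], giving [a_5, a_4]ᵀ = [[4], [-2]].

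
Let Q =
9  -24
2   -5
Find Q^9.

[[78729, -236184], [19682, -59045]]

tr Q = 4 and det Q = 3, so the characteristic polynomial is λ² − (4)λ + (3) with roots 3 and 1.
Eigenvectors give P = [[-4, 3], [-1, 1]] with P⁻¹ = [[-1, 3], [-1, 4]], and Q = P·diag(3, 1)·P⁻¹.
Then Q^9 = P·diag(19683, 1)·P⁻¹ = [[-78732, 3], [-19683, 1]] · [[-1, 3], [-1, 4]] = [[78729, -236184], [19682, -59045]].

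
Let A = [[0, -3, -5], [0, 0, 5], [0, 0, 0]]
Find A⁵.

A is strictly triangular, hence nilpotent: A³ = 0, so A⁵ = 0.

[[0, 0, 0], [0, 0, 0], [0, 0, 0]]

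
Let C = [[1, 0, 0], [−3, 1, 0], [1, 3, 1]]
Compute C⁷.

C = I + N where N = [[0, 0, 0], [−3, 0, 0], [1, 3, 0]] is strictly lower-triangular, so N³ = 0.
(I + N)⁷ = I + 7·N + 21·N² = [[1, 0, 0], [−21, 1, 0], [−182, 21, 1]].

[[1, 0, 0], [−21, 1, 0], [−182, 21, 1]]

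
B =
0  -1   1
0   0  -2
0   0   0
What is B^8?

B is strictly triangular, hence nilpotent: B^3 = 0, so B^8 = 0.

[[0, 0, 0], [0, 0, 0], [0, 0, 0]]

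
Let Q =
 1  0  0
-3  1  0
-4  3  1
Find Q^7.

Q = I + N where N = [[0, 0, 0], [-3, 0, 0], [-4, 3, 0]] is strictly lower-triangular, so N^3 = 0.
(I + N)^7 = I + 7·N + 21·N^2 = [[1, 0, 0], [-21, 1, 0], [-217, 21, 1]].

[[1, 0, 0], [-21, 1, 0], [-217, 21, 1]]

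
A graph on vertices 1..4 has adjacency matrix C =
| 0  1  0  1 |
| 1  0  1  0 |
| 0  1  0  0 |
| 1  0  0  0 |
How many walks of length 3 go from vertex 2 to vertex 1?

The number of length-3 walks from vertex 2 to vertex 1 is entry (2,1) of C^3, where C is the adjacency matrix.
C^2 = [[2, 0, 1, 0], [0, 2, 0, 1], [1, 0, 1, 0], [0, 1, 0, 1]]
C^3 = [[0, 3, 0, 2], [3, 0, 2, 0], [0, 2, 0, 1], [2, 0, 1, 0]]

3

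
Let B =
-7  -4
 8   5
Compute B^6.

tr B = -2 and det B = -3, so the characteristic polynomial is λ² − (-2)λ + (-3) with roots 1 and -3.
Eigenvectors give P = [[-1, -1], [2, 1]] with P⁻¹ = [[1, 1], [-2, -1]], and B = P·diag(1, -3)·P⁻¹.
Then B^6 = P·diag(1, 729)·P⁻¹ = [[-1, -729], [2, 729]] · [[1, 1], [-2, -1]] = [[1457, 728], [-1456, -727]].

[[1457, 728], [-1456, -727]]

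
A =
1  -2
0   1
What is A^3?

[[1, -6], [0, 1]]

A = I + N where N = [[0, -2], [0, 0]] is strictly upper-triangular, so N^2 = 0.
(I + N)^3 = I + 3·N = [[1, -6], [0, 1]].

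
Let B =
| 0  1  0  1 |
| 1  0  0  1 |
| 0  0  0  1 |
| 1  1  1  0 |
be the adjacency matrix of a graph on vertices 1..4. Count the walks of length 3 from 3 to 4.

3

The number of length-3 walks from vertex 3 to vertex 4 is entry (3,4) of B³, where B is the adjacency matrix.
B² = [[2, 1, 1, 1], [1, 2, 1, 1], [1, 1, 1, 0], [1, 1, 0, 3]]
B³ = [[2, 3, 1, 4], [3, 2, 1, 4], [1, 1, 0, 3], [4, 4, 3, 2]]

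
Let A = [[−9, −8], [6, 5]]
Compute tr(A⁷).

−2188

tr A = −4 and det A = 3, so the characteristic polynomial is λ² − (−4)λ + (3) with roots −3 and −1.
Eigenvectors give P = [[4, −1], [−3, 1]] with P⁻¹ = [[1, 1], [3, 4]], and A = P·diag(−3, −1)·P⁻¹.
Then A⁷ = P·diag(−2187, −1)·P⁻¹ = [[−8748, 1], [6561, −1]] · [[1, 1], [3, 4]] = [[−8745, −8744], [6558, 6557]].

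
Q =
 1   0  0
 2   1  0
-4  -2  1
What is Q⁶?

[[1, 0, 0], [12, 1, 0], [-84, -12, 1]]

Q = I + N where N = [[0, 0, 0], [2, 0, 0], [-4, -2, 0]] is strictly lower-triangular, so N³ = 0.
(I + N)⁶ = I + 6·N + 15·N² = [[1, 0, 0], [12, 1, 0], [-84, -12, 1]].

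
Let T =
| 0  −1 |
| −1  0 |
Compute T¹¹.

[[0, −1], [−1, 0]]

T² = I (check: tr T = 0 and det T = −1), so T¹¹ = T since 11 is odd.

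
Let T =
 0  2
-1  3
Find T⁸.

[[-254, 510], [-255, 511]]

tr T = 3 and det T = 2, so the characteristic polynomial is λ² − (3)λ + (2) with roots 1 and 2.
Eigenvectors give P = [[2, -1], [1, -1]] with P⁻¹ = [[1, -1], [1, -2]], and T = P·diag(1, 2)·P⁻¹.
Then T⁸ = P·diag(1, 256)·P⁻¹ = [[2, -256], [1, -256]] · [[1, -1], [1, -2]] = [[-254, 510], [-255, 511]].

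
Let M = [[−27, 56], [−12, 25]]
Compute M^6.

[[5097, −10192], [2184, −4367]]

tr M = −2 and det M = −3, so the characteristic polynomial is λ² − (−2)λ + (−3) with roots −3 and 1.
Eigenvectors give P = [[−7, 2], [−3, 1]] with P⁻¹ = [[−1, 2], [−3, 7]], and M = P·diag(−3, 1)·P⁻¹.
Then M^6 = P·diag(729, 1)·P⁻¹ = [[−5103, 2], [−2187, 1]] · [[−1, 2], [−3, 7]] = [[5097, −10192], [2184, −4367]].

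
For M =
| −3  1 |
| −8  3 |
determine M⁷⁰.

[[1, 0], [0, 1]]

M² = I (check: tr M = 0 and det M = −1), so M⁷⁰ = I since 70 is even.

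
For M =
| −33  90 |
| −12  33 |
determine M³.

[[−297, 810], [−108, 297]]

tr M = 0 and det M = −9, so the characteristic polynomial is λ² − (0)λ + (−9) with roots 3 and −3.
Eigenvectors give P = [[−5, 3], [−2, 1]] with P⁻¹ = [[1, −3], [2, −5]], and M = P·diag(3, −3)·P⁻¹.
Then M³ = P·diag(27, −27)·P⁻¹ = [[−135, −81], [−54, −27]] · [[1, −3], [2, −5]] = [[−297, 810], [−108, 297]].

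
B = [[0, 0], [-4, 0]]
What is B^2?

[[0, 0], [0, 0]]

B is strictly triangular, hence nilpotent: B^2 = 0, so B^2 = 0.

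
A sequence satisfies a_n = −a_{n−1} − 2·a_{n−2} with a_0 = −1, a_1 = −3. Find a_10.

−67

With companion matrix C = [[−1, −2], [1, 0]], [a_n, a_{n−1}]ᵀ = C·[a_{n−1}, a_{n−2}]ᵀ, so [a_10, a_9]ᵀ = C⁹·[a_1, a_0]ᵀ.
C⁹ = [[11, 34], [−17, −6]], giving [a_10, a_9]ᵀ = [[−67], [57]].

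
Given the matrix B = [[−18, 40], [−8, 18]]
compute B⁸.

[[256, 0], [0, 256]]

tr B = 0 and det B = −4, so the characteristic polynomial is λ² − (0)λ + (−4) with roots 2 and −2.
Eigenvectors give P = [[2, −5], [1, −2]] with P⁻¹ = [[−2, 5], [−1, 2]], and B = P·diag(2, −2)·P⁻¹.
Then B⁸ = P·diag(256, 256)·P⁻¹ = [[512, −1280], [256, −512]] · [[−2, 5], [−1, 2]] = [[256, 0], [0, 256]].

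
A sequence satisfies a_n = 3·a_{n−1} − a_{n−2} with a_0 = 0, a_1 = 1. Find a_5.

With companion matrix B = [[3, −1], [1, 0]], [a_n, a_{n−1}]ᵀ = B·[a_{n−1}, a_{n−2}]ᵀ, so [a_5, a_4]ᵀ = B^4·[a_1, a_0]ᵀ.
B^4 = [[55, −21], [21, −8]], giving [a_5, a_4]ᵀ = [[55], [21]].

55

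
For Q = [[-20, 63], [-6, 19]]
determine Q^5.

[[-230, 693], [-66, 199]]

tr Q = -1 and det Q = -2, so the characteristic polynomial is λ² − (-1)λ + (-2) with roots 1 and -2.
Eigenvectors give P = [[3, -7], [1, -2]] with P⁻¹ = [[-2, 7], [-1, 3]], and Q = P·diag(1, -2)·P⁻¹.
Then Q^5 = P·diag(1, -32)·P⁻¹ = [[3, 224], [1, 64]] · [[-2, 7], [-1, 3]] = [[-230, 693], [-66, 199]].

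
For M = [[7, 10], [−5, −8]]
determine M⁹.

tr M = −1 and det M = −6, so the characteristic polynomial is λ² − (−1)λ + (−6) with roots −3 and 2.
Eigenvectors give P = [[−1, 2], [1, −1]] with P⁻¹ = [[1, 2], [1, 1]], and M = P·diag(−3, 2)·P⁻¹.
Then M⁹ = P·diag(−19683, 512)·P⁻¹ = [[19683, 1024], [−19683, −512]] · [[1, 2], [1, 1]] = [[20707, 40390], [−20195, −39878]].

[[20707, 40390], [−20195, −39878]]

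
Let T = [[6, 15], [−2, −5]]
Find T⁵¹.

T² = T (a projection; rank 1, trace 1), so T⁵¹ = T.

[[6, 15], [−2, −5]]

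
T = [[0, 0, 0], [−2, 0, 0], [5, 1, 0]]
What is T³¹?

[[0, 0, 0], [0, 0, 0], [0, 0, 0]]

T is strictly triangular, hence nilpotent: T³ = 0, so T³¹ = 0.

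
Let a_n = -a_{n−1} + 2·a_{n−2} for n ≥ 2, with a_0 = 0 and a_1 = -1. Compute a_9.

-171

With companion matrix Q = [[-1, 2], [1, 0]], [a_n, a_{n−1}]ᵀ = Q·[a_{n−1}, a_{n−2}]ᵀ, so [a_9, a_8]ᵀ = Q^8·[a_1, a_0]ᵀ.
Q^8 = [[171, -170], [-85, 86]], giving [a_9, a_8]ᵀ = [[-171], [85]].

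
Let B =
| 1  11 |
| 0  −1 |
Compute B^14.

[[1, 0], [0, 1]]

B² = I (check: tr B = 0 and det B = −1), so B^14 = I since 14 is even.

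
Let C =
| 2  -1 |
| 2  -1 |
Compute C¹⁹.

[[2, -1], [2, -1]]

C² = C (a projection; rank 1, trace 1), so C¹⁹ = C.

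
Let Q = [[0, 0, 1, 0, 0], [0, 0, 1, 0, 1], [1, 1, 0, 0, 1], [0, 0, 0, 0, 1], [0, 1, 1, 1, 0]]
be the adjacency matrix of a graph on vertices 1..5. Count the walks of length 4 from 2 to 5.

The number of length-4 walks from vertex 2 to vertex 5 is entry (2,5) of Q^4, where Q is the adjacency matrix.
Q^2 = [[1, 1, 0, 0, 1], [1, 2, 1, 1, 1], [0, 1, 3, 1, 1], [0, 1, 1, 1, 0], [1, 1, 1, 0, 3]]
Q^3 = [[0, 1, 3, 1, 1], [1, 2, 4, 1, 4], [3, 4, 2, 1, 5], [1, 1, 1, 0, 3], [1, 4, 5, 3, 2]]
Q^4 = [[3, 4, 2, 1, 5], [4, 8, 7, 4, 7], [2, 7, 12, 5, 7], [1, 4, 5, 3, 2], [5, 7, 7, 2, 12]]

7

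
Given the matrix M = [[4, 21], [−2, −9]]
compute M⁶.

tr M = −5 and det M = 6, so the characteristic polynomial is λ² − (−5)λ + (6) with roots −3 and −2.
Eigenvectors give P = [[3, −7], [−1, 2]] with P⁻¹ = [[−2, −7], [−1, −3]], and M = P·diag(−3, −2)·P⁻¹.
Then M⁶ = P·diag(729, 64)·P⁻¹ = [[2187, −448], [−729, 128]] · [[−2, −7], [−1, −3]] = [[−3926, −13965], [1330, 4719]].

[[−3926, −13965], [1330, 4719]]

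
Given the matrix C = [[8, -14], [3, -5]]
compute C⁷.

[[890, -1778], [381, -761]]

tr C = 3 and det C = 2, so the characteristic polynomial is λ² − (3)λ + (2) with roots 2 and 1.
Eigenvectors give P = [[7, 2], [3, 1]] with P⁻¹ = [[1, -2], [-3, 7]], and C = P·diag(2, 1)·P⁻¹.
Then C⁷ = P·diag(128, 1)·P⁻¹ = [[896, 2], [384, 1]] · [[1, -2], [-3, 7]] = [[890, -1778], [381, -761]].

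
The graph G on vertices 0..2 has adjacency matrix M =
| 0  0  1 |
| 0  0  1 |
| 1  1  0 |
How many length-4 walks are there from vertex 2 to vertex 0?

The number of length-4 walks from vertex 2 to vertex 0 is entry (2,0) of M⁴, where M is the adjacency matrix.
M² = [[1, 1, 0], [1, 1, 0], [0, 0, 2]]
M³ = [[0, 0, 2], [0, 0, 2], [2, 2, 0]]
M⁴ = [[2, 2, 0], [2, 2, 0], [0, 0, 4]]

0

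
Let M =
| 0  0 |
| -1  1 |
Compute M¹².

[[0, 0], [-1, 1]]

M² = M (a projection; rank 1, trace 1), so M¹² = M.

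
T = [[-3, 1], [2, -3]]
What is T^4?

T^2 = [[11, -6], [-12, 11]]
T^3 = [[-45, 29], [58, -45]]
T^4 = [[193, -132], [-264, 193]]

[[193, -132], [-264, 193]]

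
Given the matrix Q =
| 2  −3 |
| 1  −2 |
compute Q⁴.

[[1, 0], [0, 1]]

Q² = I (check: tr Q = 0 and det Q = −1), so Q⁴ = I since 4 is even.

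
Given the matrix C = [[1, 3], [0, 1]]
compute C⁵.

C = I + N where N = [[0, 3], [0, 0]] is strictly upper-triangular, so N² = 0.
(I + N)⁵ = I + 5·N = [[1, 15], [0, 1]].

[[1, 15], [0, 1]]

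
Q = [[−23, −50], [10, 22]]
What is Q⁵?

tr Q = −1 and det Q = −6, so the characteristic polynomial is λ² − (−1)λ + (−6) with roots −3 and 2.
Eigenvectors give P = [[−5, 2], [2, −1]] with P⁻¹ = [[−1, −2], [−2, −5]], and Q = P·diag(−3, 2)·P⁻¹.
Then Q⁵ = P·diag(−243, 32)·P⁻¹ = [[1215, 64], [−486, −32]] · [[−1, −2], [−2, −5]] = [[−1343, −2750], [550, 1132]].

[[−1343, −2750], [550, 1132]]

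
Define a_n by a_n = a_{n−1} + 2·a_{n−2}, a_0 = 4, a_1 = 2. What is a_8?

514

With companion matrix Q = [[1, 2], [1, 0]], [a_n, a_{n−1}]ᵀ = Q·[a_{n−1}, a_{n−2}]ᵀ, so [a_8, a_7]ᵀ = Q⁷·[a_1, a_0]ᵀ.
Q⁷ = [[85, 86], [43, 42]], giving [a_8, a_7]ᵀ = [[514], [254]].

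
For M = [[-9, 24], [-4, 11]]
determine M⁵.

tr M = 2 and det M = -3, so the characteristic polynomial is λ² − (2)λ + (-3) with roots 3 and -1.
Eigenvectors give P = [[2, 3], [1, 1]] with P⁻¹ = [[-1, 3], [1, -2]], and M = P·diag(3, -1)·P⁻¹.
Then M⁵ = P·diag(243, -1)·P⁻¹ = [[486, -3], [243, -1]] · [[-1, 3], [1, -2]] = [[-489, 1464], [-244, 731]].

[[-489, 1464], [-244, 731]]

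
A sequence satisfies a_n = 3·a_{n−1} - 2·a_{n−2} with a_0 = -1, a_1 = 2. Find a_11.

With companion matrix T = [[3, -2], [1, 0]], [a_n, a_{n−1}]ᵀ = T·[a_{n−1}, a_{n−2}]ᵀ, so [a_11, a_10]ᵀ = T¹⁰·[a_1, a_0]ᵀ.
T¹⁰ = [[2047, -2046], [1023, -1022]], giving [a_11, a_10]ᵀ = [[6140], [3068]].

6140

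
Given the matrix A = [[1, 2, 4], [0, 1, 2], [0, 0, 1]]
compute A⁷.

A = I + N where N = [[0, 2, 4], [0, 0, 2], [0, 0, 0]] is strictly upper-triangular, so N³ = 0.
(I + N)⁷ = I + 7·N + 21·N² = [[1, 14, 112], [0, 1, 14], [0, 0, 1]].

[[1, 14, 112], [0, 1, 14], [0, 0, 1]]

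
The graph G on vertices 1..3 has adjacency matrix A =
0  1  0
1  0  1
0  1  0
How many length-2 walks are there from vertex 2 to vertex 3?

0

The number of length-2 walks from vertex 2 to vertex 3 is entry (2,3) of A², where A is the adjacency matrix.
A² = [[1, 0, 1], [0, 2, 0], [1, 0, 1]]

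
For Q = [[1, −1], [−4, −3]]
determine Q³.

[[−3, −11], [−44, −47]]

Q² = [[5, 2], [8, 13]]
Q³ = [[−3, −11], [−44, −47]]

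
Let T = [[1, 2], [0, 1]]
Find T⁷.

T = I + N where N = [[0, 2], [0, 0]] is strictly upper-triangular, so N² = 0.
(I + N)⁷ = I + 7·N = [[1, 14], [0, 1]].

[[1, 14], [0, 1]]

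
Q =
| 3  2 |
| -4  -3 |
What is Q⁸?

[[1, 0], [0, 1]]

Q² = I (check: tr Q = 0 and det Q = -1), so Q⁸ = I since 8 is even.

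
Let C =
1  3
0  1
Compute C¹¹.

C = I + N where N = [[0, 3], [0, 0]] is strictly upper-triangular, so N² = 0.
(I + N)¹¹ = I + 11·N = [[1, 33], [0, 1]].

[[1, 33], [0, 1]]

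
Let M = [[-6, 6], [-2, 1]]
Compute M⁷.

tr M = -5 and det M = 6, so the characteristic polynomial is λ² − (-5)λ + (6) with roots -3 and -2.
Eigenvectors give P = [[2, -3], [1, -2]] with P⁻¹ = [[2, -3], [1, -2]], and M = P·diag(-3, -2)·P⁻¹.
Then M⁷ = P·diag(-2187, -128)·P⁻¹ = [[-4374, 384], [-2187, 256]] · [[2, -3], [1, -2]] = [[-8364, 12354], [-4118, 6049]].

[[-8364, 12354], [-4118, 6049]]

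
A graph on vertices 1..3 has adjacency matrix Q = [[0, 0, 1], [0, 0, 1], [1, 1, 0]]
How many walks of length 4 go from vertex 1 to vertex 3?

0

The number of length-4 walks from vertex 1 to vertex 3 is entry (1,3) of Q⁴, where Q is the adjacency matrix.
Q² = [[1, 1, 0], [1, 1, 0], [0, 0, 2]]
Q³ = [[0, 0, 2], [0, 0, 2], [2, 2, 0]]
Q⁴ = [[2, 2, 0], [2, 2, 0], [0, 0, 4]]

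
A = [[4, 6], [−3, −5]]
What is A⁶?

[[−62, −126], [63, 127]]

tr A = −1 and det A = −2, so the characteristic polynomial is λ² − (−1)λ + (−2) with roots 1 and −2.
Eigenvectors give P = [[−2, −1], [1, 1]] with P⁻¹ = [[−1, −1], [1, 2]], and A = P·diag(1, −2)·P⁻¹.
Then A⁶ = P·diag(1, 64)·P⁻¹ = [[−2, −64], [1, 64]] · [[−1, −1], [1, 2]] = [[−62, −126], [63, 127]].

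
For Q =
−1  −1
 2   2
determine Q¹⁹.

[[−1, −1], [2, 2]]

Q² = Q (a projection; rank 1, trace 1), so Q¹⁹ = Q.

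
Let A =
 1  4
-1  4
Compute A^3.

[[-23, 68], [-17, 28]]

A^2 = [[-3, 20], [-5, 12]]
A^3 = [[-23, 68], [-17, 28]]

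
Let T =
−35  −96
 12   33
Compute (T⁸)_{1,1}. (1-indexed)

tr T = −2 and det T = −3, so the characteristic polynomial is λ² − (−2)λ + (−3) with roots 1 and −3.
Eigenvectors give P = [[−8, −3], [3, 1]] with P⁻¹ = [[1, 3], [−3, −8]], and T = P·diag(1, −3)·P⁻¹.
Then T⁸ = P·diag(1, 6561)·P⁻¹ = [[−8, −19683], [3, 6561]] · [[1, 3], [−3, −8]] = [[59041, 157440], [−19680, −52479]].

59041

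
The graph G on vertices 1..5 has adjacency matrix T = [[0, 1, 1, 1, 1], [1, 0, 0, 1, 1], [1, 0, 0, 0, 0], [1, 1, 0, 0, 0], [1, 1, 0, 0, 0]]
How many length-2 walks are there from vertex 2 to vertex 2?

3

The number of length-2 walks from vertex 2 to vertex 2 is entry (2,2) of T^2, where T is the adjacency matrix.
T^2 = [[4, 2, 0, 1, 1], [2, 3, 1, 1, 1], [0, 1, 1, 1, 1], [1, 1, 1, 2, 2], [1, 1, 1, 2, 2]]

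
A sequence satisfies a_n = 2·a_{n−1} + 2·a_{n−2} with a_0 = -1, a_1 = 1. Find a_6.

32

With companion matrix M = [[2, 2], [1, 0]], [a_n, a_{n−1}]ᵀ = M·[a_{n−1}, a_{n−2}]ᵀ, so [a_6, a_5]ᵀ = M⁵·[a_1, a_0]ᵀ.
M⁵ = [[120, 88], [44, 32]], giving [a_6, a_5]ᵀ = [[32], [12]].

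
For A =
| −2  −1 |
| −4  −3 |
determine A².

[[8, 5], [20, 13]]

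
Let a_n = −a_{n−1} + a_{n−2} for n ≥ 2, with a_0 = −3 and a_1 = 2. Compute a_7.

50

With companion matrix A = [[−1, 1], [1, 0]], [a_n, a_{n−1}]ᵀ = A·[a_{n−1}, a_{n−2}]ᵀ, so [a_7, a_6]ᵀ = A⁶·[a_1, a_0]ᵀ.
A⁶ = [[13, −8], [−8, 5]], giving [a_7, a_6]ᵀ = [[50], [−31]].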